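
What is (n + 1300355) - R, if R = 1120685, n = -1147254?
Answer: -967584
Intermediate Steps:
(n + 1300355) - R = (-1147254 + 1300355) - 1*1120685 = 153101 - 1120685 = -967584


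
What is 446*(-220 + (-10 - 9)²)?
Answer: 62886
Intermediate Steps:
446*(-220 + (-10 - 9)²) = 446*(-220 + (-19)²) = 446*(-220 + 361) = 446*141 = 62886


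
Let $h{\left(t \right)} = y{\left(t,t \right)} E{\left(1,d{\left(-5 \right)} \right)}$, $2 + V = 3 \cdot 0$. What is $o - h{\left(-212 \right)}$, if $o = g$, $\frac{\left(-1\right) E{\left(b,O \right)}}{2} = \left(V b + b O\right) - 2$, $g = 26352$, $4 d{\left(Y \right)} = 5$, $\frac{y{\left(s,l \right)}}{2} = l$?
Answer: $28684$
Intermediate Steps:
$y{\left(s,l \right)} = 2 l$
$d{\left(Y \right)} = \frac{5}{4}$ ($d{\left(Y \right)} = \frac{1}{4} \cdot 5 = \frac{5}{4}$)
$V = -2$ ($V = -2 + 3 \cdot 0 = -2 + 0 = -2$)
$E{\left(b,O \right)} = 4 + 4 b - 2 O b$ ($E{\left(b,O \right)} = - 2 \left(\left(- 2 b + b O\right) - 2\right) = - 2 \left(\left(- 2 b + O b\right) - 2\right) = - 2 \left(-2 - 2 b + O b\right) = 4 + 4 b - 2 O b$)
$o = 26352$
$h{\left(t \right)} = 11 t$ ($h{\left(t \right)} = 2 t \left(4 + 4 \cdot 1 - \frac{5}{2} \cdot 1\right) = 2 t \left(4 + 4 - \frac{5}{2}\right) = 2 t \frac{11}{2} = 11 t$)
$o - h{\left(-212 \right)} = 26352 - 11 \left(-212\right) = 26352 - -2332 = 26352 + 2332 = 28684$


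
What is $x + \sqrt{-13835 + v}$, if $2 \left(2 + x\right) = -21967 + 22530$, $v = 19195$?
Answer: $\frac{559}{2} + 4 \sqrt{335} \approx 352.71$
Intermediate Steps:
$x = \frac{559}{2}$ ($x = -2 + \frac{-21967 + 22530}{2} = -2 + \frac{1}{2} \cdot 563 = -2 + \frac{563}{2} = \frac{559}{2} \approx 279.5$)
$x + \sqrt{-13835 + v} = \frac{559}{2} + \sqrt{-13835 + 19195} = \frac{559}{2} + \sqrt{5360} = \frac{559}{2} + 4 \sqrt{335}$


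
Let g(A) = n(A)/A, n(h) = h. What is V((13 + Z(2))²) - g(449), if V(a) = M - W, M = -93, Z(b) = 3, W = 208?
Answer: -302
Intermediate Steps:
g(A) = 1 (g(A) = A/A = 1)
V(a) = -301 (V(a) = -93 - 1*208 = -93 - 208 = -301)
V((13 + Z(2))²) - g(449) = -301 - 1*1 = -301 - 1 = -302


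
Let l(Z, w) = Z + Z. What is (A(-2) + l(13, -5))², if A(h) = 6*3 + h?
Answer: 1764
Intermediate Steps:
l(Z, w) = 2*Z
A(h) = 18 + h
(A(-2) + l(13, -5))² = ((18 - 2) + 2*13)² = (16 + 26)² = 42² = 1764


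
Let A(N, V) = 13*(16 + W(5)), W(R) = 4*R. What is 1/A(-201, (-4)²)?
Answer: 1/468 ≈ 0.0021368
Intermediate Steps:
A(N, V) = 468 (A(N, V) = 13*(16 + 4*5) = 13*(16 + 20) = 13*36 = 468)
1/A(-201, (-4)²) = 1/468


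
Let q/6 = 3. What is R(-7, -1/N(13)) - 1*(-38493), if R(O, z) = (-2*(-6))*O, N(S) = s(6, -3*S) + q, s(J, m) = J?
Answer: 38409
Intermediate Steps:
q = 18 (q = 6*3 = 18)
N(S) = 24 (N(S) = 6 + 18 = 24)
R(O, z) = 12*O
R(-7, -1/N(13)) - 1*(-38493) = 12*(-7) - 1*(-38493) = -84 + 38493 = 38409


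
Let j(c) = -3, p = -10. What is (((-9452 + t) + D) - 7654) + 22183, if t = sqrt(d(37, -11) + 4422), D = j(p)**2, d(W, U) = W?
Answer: 5086 + 7*sqrt(91) ≈ 5152.8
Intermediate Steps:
D = 9 (D = (-3)**2 = 9)
t = 7*sqrt(91) (t = sqrt(37 + 4422) = sqrt(4459) = 7*sqrt(91) ≈ 66.776)
(((-9452 + t) + D) - 7654) + 22183 = (((-9452 + 7*sqrt(91)) + 9) - 7654) + 22183 = ((-9443 + 7*sqrt(91)) - 7654) + 22183 = (-17097 + 7*sqrt(91)) + 22183 = 5086 + 7*sqrt(91)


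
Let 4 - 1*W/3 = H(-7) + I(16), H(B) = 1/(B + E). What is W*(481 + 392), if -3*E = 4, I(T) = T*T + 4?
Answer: -16753743/25 ≈ -6.7015e+5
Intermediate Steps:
I(T) = 4 + T² (I(T) = T² + 4 = 4 + T²)
E = -4/3 (E = -⅓*4 = -4/3 ≈ -1.3333)
H(B) = 1/(-4/3 + B) (H(B) = 1/(B - 4/3) = 1/(-4/3 + B))
W = -19191/25 (W = 12 - 3*(3/(-4 + 3*(-7)) + (4 + 16²)) = 12 - 3*(3/(-4 - 21) + (4 + 256)) = 12 - 3*(3/(-25) + 260) = 12 - 3*(3*(-1/25) + 260) = 12 - 3*(-3/25 + 260) = 12 - 3*6497/25 = 12 - 19491/25 = -19191/25 ≈ -767.64)
W*(481 + 392) = -19191*(481 + 392)/25 = -19191/25*873 = -16753743/25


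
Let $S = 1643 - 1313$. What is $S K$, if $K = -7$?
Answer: $-2310$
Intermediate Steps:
$S = 330$ ($S = 1643 - 1313 = 330$)
$S K = 330 \left(-7\right) = -2310$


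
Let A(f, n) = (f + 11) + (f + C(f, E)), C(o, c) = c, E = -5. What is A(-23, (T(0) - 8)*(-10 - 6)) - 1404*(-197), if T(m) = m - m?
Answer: 276548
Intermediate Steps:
T(m) = 0
A(f, n) = 6 + 2*f (A(f, n) = (f + 11) + (f - 5) = (11 + f) + (-5 + f) = 6 + 2*f)
A(-23, (T(0) - 8)*(-10 - 6)) - 1404*(-197) = (6 + 2*(-23)) - 1404*(-197) = (6 - 46) + 276588 = -40 + 276588 = 276548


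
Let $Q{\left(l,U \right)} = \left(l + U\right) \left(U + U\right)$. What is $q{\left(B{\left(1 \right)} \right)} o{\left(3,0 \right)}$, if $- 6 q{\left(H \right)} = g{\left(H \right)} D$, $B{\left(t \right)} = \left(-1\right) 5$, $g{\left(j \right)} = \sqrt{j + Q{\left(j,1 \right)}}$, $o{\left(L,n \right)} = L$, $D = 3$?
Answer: $- \frac{3 i \sqrt{13}}{2} \approx - 5.4083 i$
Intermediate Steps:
$Q{\left(l,U \right)} = 2 U \left(U + l\right)$ ($Q{\left(l,U \right)} = \left(U + l\right) 2 U = 2 U \left(U + l\right)$)
$g{\left(j \right)} = \sqrt{2 + 3 j}$ ($g{\left(j \right)} = \sqrt{j + 2 \cdot 1 \left(1 + j\right)} = \sqrt{j + \left(2 + 2 j\right)} = \sqrt{2 + 3 j}$)
$B{\left(t \right)} = -5$
$q{\left(H \right)} = - \frac{\sqrt{2 + 3 H}}{2}$ ($q{\left(H \right)} = - \frac{\sqrt{2 + 3 H} 3}{6} = - \frac{3 \sqrt{2 + 3 H}}{6} = - \frac{\sqrt{2 + 3 H}}{2}$)
$q{\left(B{\left(1 \right)} \right)} o{\left(3,0 \right)} = - \frac{\sqrt{2 + 3 \left(-5\right)}}{2} \cdot 3 = - \frac{\sqrt{2 - 15}}{2} \cdot 3 = - \frac{\sqrt{-13}}{2} \cdot 3 = - \frac{i \sqrt{13}}{2} \cdot 3 = - \frac{3 i \sqrt{13}}{2}$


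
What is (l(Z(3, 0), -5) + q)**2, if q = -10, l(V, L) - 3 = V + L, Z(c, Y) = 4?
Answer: 64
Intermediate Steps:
l(V, L) = 3 + L + V (l(V, L) = 3 + (V + L) = 3 + (L + V) = 3 + L + V)
(l(Z(3, 0), -5) + q)**2 = ((3 - 5 + 4) - 10)**2 = (2 - 10)**2 = (-8)**2 = 64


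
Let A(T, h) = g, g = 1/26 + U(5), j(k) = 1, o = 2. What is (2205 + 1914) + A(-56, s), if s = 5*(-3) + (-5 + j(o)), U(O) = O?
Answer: 107225/26 ≈ 4124.0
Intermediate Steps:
s = -19 (s = 5*(-3) + (-5 + 1) = -15 - 4 = -19)
g = 131/26 (g = 1/26 + 5 = 131/26 ≈ 5.0385)
A(T, h) = 131/26
(2205 + 1914) + A(-56, s) = (2205 + 1914) + 131/26 = 4119 + 131/26 = 107225/26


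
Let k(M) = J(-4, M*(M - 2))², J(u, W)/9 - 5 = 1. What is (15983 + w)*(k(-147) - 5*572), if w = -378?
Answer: 873880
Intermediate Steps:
J(u, W) = 54 (J(u, W) = 45 + 9*1 = 45 + 9 = 54)
k(M) = 2916 (k(M) = 54² = 2916)
(15983 + w)*(k(-147) - 5*572) = (15983 - 378)*(2916 - 5*572) = 15605*(2916 - 2860) = 15605*56 = 873880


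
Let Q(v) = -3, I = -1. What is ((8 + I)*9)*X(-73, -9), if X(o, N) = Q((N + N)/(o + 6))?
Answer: -189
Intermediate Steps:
X(o, N) = -3
((8 + I)*9)*X(-73, -9) = ((8 - 1)*9)*(-3) = (7*9)*(-3) = 63*(-3) = -189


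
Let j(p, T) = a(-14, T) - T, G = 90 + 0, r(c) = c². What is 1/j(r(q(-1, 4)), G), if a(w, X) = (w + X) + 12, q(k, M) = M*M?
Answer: -½ ≈ -0.50000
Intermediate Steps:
q(k, M) = M²
a(w, X) = 12 + X + w (a(w, X) = (X + w) + 12 = 12 + X + w)
G = 90
j(p, T) = -2 (j(p, T) = (12 + T - 14) - T = (-2 + T) - T = -2)
1/j(r(q(-1, 4)), G) = 1/(-2) = -½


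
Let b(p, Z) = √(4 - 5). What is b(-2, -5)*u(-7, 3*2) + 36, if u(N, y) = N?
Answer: 36 - 7*I ≈ 36.0 - 7.0*I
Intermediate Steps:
b(p, Z) = I (b(p, Z) = √(-1) = I)
b(-2, -5)*u(-7, 3*2) + 36 = I*(-7) + 36 = -7*I + 36 = 36 - 7*I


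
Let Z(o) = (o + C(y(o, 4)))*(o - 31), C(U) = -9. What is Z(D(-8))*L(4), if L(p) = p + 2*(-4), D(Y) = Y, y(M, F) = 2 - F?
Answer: -2652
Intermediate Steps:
L(p) = -8 + p (L(p) = p - 8 = -8 + p)
Z(o) = (-31 + o)*(-9 + o) (Z(o) = (o - 9)*(o - 31) = (-9 + o)*(-31 + o) = (-31 + o)*(-9 + o))
Z(D(-8))*L(4) = (279 + (-8)² - 40*(-8))*(-8 + 4) = (279 + 64 + 320)*(-4) = 663*(-4) = -2652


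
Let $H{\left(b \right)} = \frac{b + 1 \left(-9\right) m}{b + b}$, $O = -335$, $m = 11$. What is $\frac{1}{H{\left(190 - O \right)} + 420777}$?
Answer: $\frac{175}{73636046} \approx 2.3766 \cdot 10^{-6}$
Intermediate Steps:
$H{\left(b \right)} = \frac{-99 + b}{2 b}$ ($H{\left(b \right)} = \frac{b + 1 \left(-9\right) 11}{b + b} = \frac{b - 99}{2 b} = \left(b - 99\right) \frac{1}{2 b} = \left(-99 + b\right) \frac{1}{2 b} = \frac{-99 + b}{2 b}$)
$\frac{1}{H{\left(190 - O \right)} + 420777} = \frac{1}{\frac{-99 + \left(190 - -335\right)}{2 \left(190 - -335\right)} + 420777} = \frac{1}{\frac{-99 + \left(190 + 335\right)}{2 \left(190 + 335\right)} + 420777} = \frac{1}{\frac{-99 + 525}{2 \cdot 525} + 420777} = \frac{1}{\frac{1}{2} \cdot \frac{1}{525} \cdot 426 + 420777} = \frac{1}{\frac{71}{175} + 420777} = \frac{1}{\frac{73636046}{175}} = \frac{175}{73636046}$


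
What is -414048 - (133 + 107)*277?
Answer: -480528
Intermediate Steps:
-414048 - (133 + 107)*277 = -414048 - 240*277 = -414048 - 1*66480 = -414048 - 66480 = -480528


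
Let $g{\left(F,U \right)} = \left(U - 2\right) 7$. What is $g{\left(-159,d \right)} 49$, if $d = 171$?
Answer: $57967$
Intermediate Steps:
$g{\left(F,U \right)} = -14 + 7 U$ ($g{\left(F,U \right)} = \left(-2 + U\right) 7 = -14 + 7 U$)
$g{\left(-159,d \right)} 49 = \left(-14 + 7 \cdot 171\right) 49 = \left(-14 + 1197\right) 49 = 1183 \cdot 49 = 57967$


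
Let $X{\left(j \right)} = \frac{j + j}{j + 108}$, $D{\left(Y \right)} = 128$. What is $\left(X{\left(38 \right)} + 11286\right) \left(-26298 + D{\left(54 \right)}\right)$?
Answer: $- \frac{21561881720}{73} \approx -2.9537 \cdot 10^{8}$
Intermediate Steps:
$X{\left(j \right)} = \frac{2 j}{108 + j}$
$\left(X{\left(38 \right)} + 11286\right) \left(-26298 + D{\left(54 \right)}\right) = \left(2 \cdot 38 \frac{1}{108 + 38} + 11286\right) \left(-26298 + 128\right) = \left(2 \cdot 38 \cdot \frac{1}{146} + 11286\right) \left(-26170\right) = \left(\frac{38}{73} + 11286\right) \left(-26170\right) = \frac{823916}{73} \left(-26170\right) = - \frac{21561881720}{73}$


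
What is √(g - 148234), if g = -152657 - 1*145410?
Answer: 3*I*√49589 ≈ 668.06*I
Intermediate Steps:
g = -298067 (g = -152657 - 145410 = -298067)
√(g - 148234) = √(-298067 - 148234) = √(-446301) = 3*I*√49589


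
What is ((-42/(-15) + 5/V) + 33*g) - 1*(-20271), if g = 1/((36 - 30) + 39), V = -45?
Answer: 912349/45 ≈ 20274.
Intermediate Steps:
g = 1/45 (g = 1/(6 + 39) = 1/45 ≈ 0.022222)
((-42/(-15) + 5/V) + 33*g) - 1*(-20271) = ((-42/(-15) + 5/(-45)) + 33*(1/45)) - 1*(-20271) = ((-42*(-1/15) + 5*(-1/45)) + 11/15) + 20271 = ((14/5 - ⅑) + 11/15) + 20271 = (121/45 + 11/15) + 20271 = 154/45 + 20271 = 912349/45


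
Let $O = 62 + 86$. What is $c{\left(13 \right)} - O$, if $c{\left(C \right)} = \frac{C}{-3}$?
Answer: $- \frac{457}{3} \approx -152.33$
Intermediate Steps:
$c{\left(C \right)} = - \frac{C}{3}$ ($c{\left(C \right)} = C \left(- \frac{1}{3}\right) = - \frac{C}{3}$)
$O = 148$
$c{\left(13 \right)} - O = \left(- \frac{1}{3}\right) 13 - 148 = - \frac{13}{3} - 148 = - \frac{457}{3}$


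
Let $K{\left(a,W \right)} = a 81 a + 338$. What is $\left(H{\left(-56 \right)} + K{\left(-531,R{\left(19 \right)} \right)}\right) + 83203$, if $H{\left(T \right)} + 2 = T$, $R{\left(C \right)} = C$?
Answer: $22922324$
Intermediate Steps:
$H{\left(T \right)} = -2 + T$
$K{\left(a,W \right)} = 338 + 81 a^{2}$ ($K{\left(a,W \right)} = 81 a a + 338 = 81 a^{2} + 338 = 338 + 81 a^{2}$)
$\left(H{\left(-56 \right)} + K{\left(-531,R{\left(19 \right)} \right)}\right) + 83203 = \left(\left(-2 - 56\right) + \left(338 + 81 \left(-531\right)^{2}\right)\right) + 83203 = \left(-58 + \left(338 + 81 \cdot 281961\right)\right) + 83203 = \left(-58 + \left(338 + 22838841\right)\right) + 83203 = \left(-58 + 22839179\right) + 83203 = 22839121 + 83203 = 22922324$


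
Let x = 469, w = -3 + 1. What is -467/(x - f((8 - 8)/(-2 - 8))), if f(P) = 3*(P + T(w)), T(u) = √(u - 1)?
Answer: -219023/219988 - 1401*I*√3/219988 ≈ -0.99561 - 0.011031*I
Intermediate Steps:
w = -2
T(u) = √(-1 + u)
f(P) = 3*P + 3*I*√3 (f(P) = 3*(P + √(-1 - 2)) = 3*(P + √(-3)) = 3*(P + I*√3) = 3*P + 3*I*√3)
-467/(x - f((8 - 8)/(-2 - 8))) = -467/(469 - (3*((8 - 8)/(-2 - 8)) + 3*I*√3)) = -467/(469 - (3*(0/(-10)) + 3*I*√3)) = -467/(469 - (3*(0*(-⅒)) + 3*I*√3)) = -467/(469 - (3*0 + 3*I*√3)) = -467/(469 - (0 + 3*I*√3)) = -467/(469 - 3*I*√3)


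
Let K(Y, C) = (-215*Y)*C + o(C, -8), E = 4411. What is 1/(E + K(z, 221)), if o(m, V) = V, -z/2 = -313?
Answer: -1/29739987 ≈ -3.3625e-8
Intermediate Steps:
z = 626 (z = -2*(-313) = 626)
K(Y, C) = -8 - 215*C*Y (K(Y, C) = (-215*Y)*C - 8 = -215*C*Y - 8 = -8 - 215*C*Y)
1/(E + K(z, 221)) = 1/(4411 + (-8 - 215*221*626)) = 1/(4411 + (-8 - 29744390)) = 1/(4411 - 29744398) = 1/(-29739987) = -1/29739987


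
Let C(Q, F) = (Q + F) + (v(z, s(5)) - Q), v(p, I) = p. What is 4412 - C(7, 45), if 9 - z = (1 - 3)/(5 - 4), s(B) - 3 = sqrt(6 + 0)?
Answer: 4356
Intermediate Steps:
s(B) = 3 + sqrt(6) (s(B) = 3 + sqrt(6 + 0) = 3 + sqrt(6))
z = 11 (z = 9 - (1 - 3)/(5 - 4) = 9 - (-2)/1 = 9 - (-2) = 9 - 1*(-2) = 9 + 2 = 11)
C(Q, F) = 11 + F (C(Q, F) = (Q + F) + (11 - Q) = (F + Q) + (11 - Q) = 11 + F)
4412 - C(7, 45) = 4412 - (11 + 45) = 4412 - 1*56 = 4412 - 56 = 4356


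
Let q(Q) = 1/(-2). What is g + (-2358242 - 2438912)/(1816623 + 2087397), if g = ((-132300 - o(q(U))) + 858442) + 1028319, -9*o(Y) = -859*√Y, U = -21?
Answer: 3424723018033/1952010 - 859*I*√2/18 ≈ 1.7545e+6 - 67.489*I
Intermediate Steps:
q(Q) = -½
o(Y) = 859*√Y/9 (o(Y) = -(-859)*√Y/9 = 859*√Y/9)
g = 1754461 - 859*I*√2/18 (g = ((-132300 - 859*√(-½)/9) + 858442) + 1028319 = ((-132300 - 859*I*√2/2/9) + 858442) + 1028319 = ((-132300 - 859*I*√2/18) + 858442) + 1028319 = (726142 - 859*I*√2/18) + 1028319 = 1754461 - 859*I*√2/18 ≈ 1.7545e+6 - 67.489*I)
g + (-2358242 - 2438912)/(1816623 + 2087397) = (1754461 - 859*I*√2/18) + (-2358242 - 2438912)/(1816623 + 2087397) = (1754461 - 859*I*√2/18) - 4797154/3904020 = (1754461 - 859*I*√2/18) - 4797154*1/3904020 = (1754461 - 859*I*√2/18) - 2398577/1952010 = 3424723018033/1952010 - 859*I*√2/18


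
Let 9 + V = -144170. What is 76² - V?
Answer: 149955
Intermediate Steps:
V = -144179 (V = -9 - 144170 = -144179)
76² - V = 76² - 1*(-144179) = 5776 + 144179 = 149955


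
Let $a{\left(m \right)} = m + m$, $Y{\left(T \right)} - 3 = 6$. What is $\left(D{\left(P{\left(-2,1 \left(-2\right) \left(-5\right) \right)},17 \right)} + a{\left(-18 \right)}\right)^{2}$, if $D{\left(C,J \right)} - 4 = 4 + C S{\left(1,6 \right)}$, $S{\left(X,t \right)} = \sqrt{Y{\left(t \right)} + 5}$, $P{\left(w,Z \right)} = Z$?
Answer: $2184 - 560 \sqrt{14} \approx 88.672$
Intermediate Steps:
$Y{\left(T \right)} = 9$ ($Y{\left(T \right)} = 3 + 6 = 9$)
$a{\left(m \right)} = 2 m$
$S{\left(X,t \right)} = \sqrt{14}$ ($S{\left(X,t \right)} = \sqrt{9 + 5} = \sqrt{14}$)
$D{\left(C,J \right)} = 8 + C \sqrt{14}$ ($D{\left(C,J \right)} = 4 + \left(4 + C \sqrt{14}\right) = 8 + C \sqrt{14}$)
$\left(D{\left(P{\left(-2,1 \left(-2\right) \left(-5\right) \right)},17 \right)} + a{\left(-18 \right)}\right)^{2} = \left(\left(8 + 1 \left(-2\right) \left(-5\right) \sqrt{14}\right) + 2 \left(-18\right)\right)^{2} = \left(\left(8 + \left(-2\right) \left(-5\right) \sqrt{14}\right) - 36\right)^{2} = \left(\left(8 + 10 \sqrt{14}\right) - 36\right)^{2} = \left(-28 + 10 \sqrt{14}\right)^{2}$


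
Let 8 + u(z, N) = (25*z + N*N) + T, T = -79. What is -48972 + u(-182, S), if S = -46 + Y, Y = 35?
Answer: -53488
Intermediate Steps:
S = -11 (S = -46 + 35 = -11)
u(z, N) = -87 + N² + 25*z (u(z, N) = -8 + ((25*z + N*N) - 79) = -8 + ((25*z + N²) - 79) = -8 + ((N² + 25*z) - 79) = -8 + (-79 + N² + 25*z) = -87 + N² + 25*z)
-48972 + u(-182, S) = -48972 + (-87 + (-11)² + 25*(-182)) = -48972 + (-87 + 121 - 4550) = -48972 - 4516 = -53488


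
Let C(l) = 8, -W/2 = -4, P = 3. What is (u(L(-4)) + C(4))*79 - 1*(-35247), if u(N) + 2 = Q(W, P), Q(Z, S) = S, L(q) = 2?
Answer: 35958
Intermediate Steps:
W = 8 (W = -2*(-4) = 8)
u(N) = 1 (u(N) = -2 + 3 = 1)
(u(L(-4)) + C(4))*79 - 1*(-35247) = (1 + 8)*79 - 1*(-35247) = 9*79 + 35247 = 711 + 35247 = 35958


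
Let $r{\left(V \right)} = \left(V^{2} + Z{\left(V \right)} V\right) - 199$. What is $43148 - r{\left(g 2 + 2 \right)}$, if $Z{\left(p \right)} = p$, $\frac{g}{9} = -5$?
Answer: $27859$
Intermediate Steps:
$g = -45$ ($g = 9 \left(-5\right) = -45$)
$r{\left(V \right)} = -199 + 2 V^{2}$ ($r{\left(V \right)} = \left(V^{2} + V V\right) - 199 = \left(V^{2} + V^{2}\right) - 199 = 2 V^{2} - 199 = -199 + 2 V^{2}$)
$43148 - r{\left(g 2 + 2 \right)} = 43148 - \left(-199 + 2 \left(\left(-45\right) 2 + 2\right)^{2}\right) = 43148 - \left(-199 + 2 \left(-90 + 2\right)^{2}\right) = 43148 - \left(-199 + 2 \left(-88\right)^{2}\right) = 43148 - \left(-199 + 2 \cdot 7744\right) = 43148 - \left(-199 + 15488\right) = 43148 - 15289 = 27859$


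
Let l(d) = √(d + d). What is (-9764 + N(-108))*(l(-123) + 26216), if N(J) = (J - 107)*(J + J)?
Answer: 961498016 + 36676*I*√246 ≈ 9.615e+8 + 5.7524e+5*I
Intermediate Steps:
N(J) = 2*J*(-107 + J) (N(J) = (-107 + J)*(2*J) = 2*J*(-107 + J))
l(d) = √2*√d (l(d) = √(2*d) = √2*√d)
(-9764 + N(-108))*(l(-123) + 26216) = (-9764 + 2*(-108)*(-107 - 108))*(√2*√(-123) + 26216) = (-9764 + 2*(-108)*(-215))*(√2*(I*√123) + 26216) = (-9764 + 46440)*(I*√246 + 26216) = 36676*(26216 + I*√246) = 961498016 + 36676*I*√246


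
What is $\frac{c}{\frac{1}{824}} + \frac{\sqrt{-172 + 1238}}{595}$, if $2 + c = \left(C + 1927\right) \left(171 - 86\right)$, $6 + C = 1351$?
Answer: $229169232 + \frac{\sqrt{1066}}{595} \approx 2.2917 \cdot 10^{8}$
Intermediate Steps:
$C = 1345$ ($C = -6 + 1351 = 1345$)
$c = 278118$ ($c = -2 + \left(1345 + 1927\right) \left(171 - 86\right) = -2 + 3272 \cdot 85 = -2 + 278120 = 278118$)
$\frac{c}{\frac{1}{824}} + \frac{\sqrt{-172 + 1238}}{595} = \frac{278118}{\frac{1}{824}} + \frac{\sqrt{-172 + 1238}}{595} = 278118 \frac{1}{\frac{1}{824}} + \sqrt{1066} \cdot \frac{1}{595} = 278118 \cdot 824 + \frac{\sqrt{1066}}{595} = 229169232 + \frac{\sqrt{1066}}{595}$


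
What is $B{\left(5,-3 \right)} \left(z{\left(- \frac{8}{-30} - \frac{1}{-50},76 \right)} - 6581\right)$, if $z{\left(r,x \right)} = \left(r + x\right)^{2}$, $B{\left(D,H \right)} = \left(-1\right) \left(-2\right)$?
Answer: $- \frac{17130251}{11250} \approx -1522.7$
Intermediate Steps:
$B{\left(D,H \right)} = 2$
$B{\left(5,-3 \right)} \left(z{\left(- \frac{8}{-30} - \frac{1}{-50},76 \right)} - 6581\right) = 2 \left(\left(\left(- \frac{8}{-30} - \frac{1}{-50}\right) + 76\right)^{2} - 6581\right) = 2 \left(\left(\left(\left(-8\right) \left(- \frac{1}{30}\right) - - \frac{1}{50}\right) + 76\right)^{2} - 6581\right) = 2 \left(\left(\left(\frac{4}{15} + \frac{1}{50}\right) + 76\right)^{2} - 6581\right) = 2 \left(\left(\frac{43}{150} + 76\right)^{2} - 6581\right) = 2 \left(\left(\frac{11443}{150}\right)^{2} - 6581\right) = 2 \left(\frac{130942249}{22500} - 6581\right) = 2 \left(- \frac{17130251}{22500}\right) = - \frac{17130251}{11250}$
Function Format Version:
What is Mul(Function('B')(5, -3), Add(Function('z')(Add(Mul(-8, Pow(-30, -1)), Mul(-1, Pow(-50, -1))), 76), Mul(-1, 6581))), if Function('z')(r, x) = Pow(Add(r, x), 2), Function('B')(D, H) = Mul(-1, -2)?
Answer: Rational(-17130251, 11250) ≈ -1522.7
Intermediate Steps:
Function('B')(D, H) = 2
Mul(Function('B')(5, -3), Add(Function('z')(Add(Mul(-8, Pow(-30, -1)), Mul(-1, Pow(-50, -1))), 76), Mul(-1, 6581))) = Mul(2, Add(Pow(Add(Add(Mul(-8, Pow(-30, -1)), Mul(-1, Pow(-50, -1))), 76), 2), Mul(-1, 6581))) = Mul(2, Add(Pow(Add(Add(Mul(-8, Rational(-1, 30)), Mul(-1, Rational(-1, 50))), 76), 2), -6581)) = Mul(2, Add(Pow(Add(Add(Rational(4, 15), Rational(1, 50)), 76), 2), -6581)) = Mul(2, Add(Pow(Add(Rational(43, 150), 76), 2), -6581)) = Mul(2, Add(Pow(Rational(11443, 150), 2), -6581)) = Mul(2, Add(Rational(130942249, 22500), -6581)) = Mul(2, Rational(-17130251, 22500)) = Rational(-17130251, 11250)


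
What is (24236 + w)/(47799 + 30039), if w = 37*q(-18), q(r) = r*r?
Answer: 18112/38919 ≈ 0.46538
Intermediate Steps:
q(r) = r**2
w = 11988 (w = 37*(-18)**2 = 37*324 = 11988)
(24236 + w)/(47799 + 30039) = (24236 + 11988)/(47799 + 30039) = 36224/77838 = 36224*(1/77838) = 18112/38919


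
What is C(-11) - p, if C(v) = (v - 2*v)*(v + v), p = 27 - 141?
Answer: -128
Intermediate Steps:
p = -114
C(v) = -2*v**2 (C(v) = (-v)*(2*v) = -2*v**2)
C(-11) - p = -2*(-11)**2 - 1*(-114) = -2*121 + 114 = -242 + 114 = -128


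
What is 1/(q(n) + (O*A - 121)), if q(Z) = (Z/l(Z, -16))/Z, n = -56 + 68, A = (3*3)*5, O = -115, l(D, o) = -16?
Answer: -16/84737 ≈ -0.00018882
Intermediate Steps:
A = 45 (A = 9*5 = 45)
n = 12
q(Z) = -1/16 (q(Z) = (Z/(-16))/Z = (Z*(-1/16))/Z = (-Z/16)/Z = -1/16)
1/(q(n) + (O*A - 121)) = 1/(-1/16 + (-115*45 - 121)) = 1/(-1/16 + (-5175 - 121)) = 1/(-1/16 - 5296) = 1/(-84737/16) = -16/84737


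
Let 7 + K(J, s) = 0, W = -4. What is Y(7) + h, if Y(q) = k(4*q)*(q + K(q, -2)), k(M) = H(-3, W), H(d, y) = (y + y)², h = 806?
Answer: 806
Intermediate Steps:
K(J, s) = -7 (K(J, s) = -7 + 0 = -7)
H(d, y) = 4*y² (H(d, y) = (2*y)² = 4*y²)
k(M) = 64 (k(M) = 4*(-4)² = 4*16 = 64)
Y(q) = -448 + 64*q (Y(q) = 64*(q - 7) = 64*(-7 + q) = -448 + 64*q)
Y(7) + h = (-448 + 64*7) + 806 = (-448 + 448) + 806 = 0 + 806 = 806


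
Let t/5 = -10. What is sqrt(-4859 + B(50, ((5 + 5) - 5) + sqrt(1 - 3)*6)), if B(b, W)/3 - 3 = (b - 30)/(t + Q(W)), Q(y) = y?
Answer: sqrt(10)*sqrt((7277 - 970*I*sqrt(2))/(-15 + 2*I*sqrt(2))) ≈ 0.0017429 - 69.651*I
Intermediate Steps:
t = -50 (t = 5*(-10) = -50)
B(b, W) = 9 + 3*(-30 + b)/(-50 + W) (B(b, W) = 9 + 3*((b - 30)/(-50 + W)) = 9 + 3*((-30 + b)/(-50 + W)) = 9 + 3*(-30 + b)/(-50 + W))
sqrt(-4859 + B(50, ((5 + 5) - 5) + sqrt(1 - 3)*6)) = sqrt(-4859 + 3*(-180 + 50 + 3*(((5 + 5) - 5) + sqrt(1 - 3)*6))/(-50 + (((5 + 5) - 5) + sqrt(1 - 3)*6))) = sqrt(-4859 + 3*(-180 + 50 + 3*((10 - 5) + sqrt(-2)*6))/(-50 + ((10 - 5) + sqrt(-2)*6))) = sqrt(-4859 + 3*(-180 + 50 + 3*(5 + (I*sqrt(2))*6))/(-50 + (5 + (I*sqrt(2))*6))) = sqrt(-4859 + 3*(-180 + 50 + 3*(5 + 6*I*sqrt(2)))/(-50 + (5 + 6*I*sqrt(2)))) = sqrt(-4859 + 3*(-180 + 50 + (15 + 18*I*sqrt(2)))/(-45 + 6*I*sqrt(2))) = sqrt(-4859 + 3*(-115 + 18*I*sqrt(2))/(-45 + 6*I*sqrt(2)))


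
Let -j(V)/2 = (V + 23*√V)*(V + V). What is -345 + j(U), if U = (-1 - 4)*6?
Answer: -3945 + 2760*I*√30 ≈ -3945.0 + 15117.0*I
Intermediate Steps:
U = -30 (U = -5*6 = -30)
j(V) = -4*V*(V + 23*√V) (j(V) = -2*(V + 23*√V)*(V + V) = -2*(V + 23*√V)*2*V = -4*V*(V + 23*√V))
-345 + j(U) = -345 + (-(-2760)*I*√30 - 4*(-30)²) = -345 + (-(-2760)*I*√30 - 4*900) = -345 + (2760*I*√30 - 3600) = -345 + (-3600 + 2760*I*√30) = -3945 + 2760*I*√30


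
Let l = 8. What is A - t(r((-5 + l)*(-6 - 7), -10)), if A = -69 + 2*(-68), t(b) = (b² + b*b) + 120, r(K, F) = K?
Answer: -3367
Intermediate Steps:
t(b) = 120 + 2*b² (t(b) = (b² + b²) + 120 = 2*b² + 120 = 120 + 2*b²)
A = -205 (A = -69 - 136 = -205)
A - t(r((-5 + l)*(-6 - 7), -10)) = -205 - (120 + 2*((-5 + 8)*(-6 - 7))²) = -205 - (120 + 2*(3*(-13))²) = -205 - (120 + 2*(-39)²) = -205 - (120 + 2*1521) = -205 - (120 + 3042) = -205 - 1*3162 = -205 - 3162 = -3367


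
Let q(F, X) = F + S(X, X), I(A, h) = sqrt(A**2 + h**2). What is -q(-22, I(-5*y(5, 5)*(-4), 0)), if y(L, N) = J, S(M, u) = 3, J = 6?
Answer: 19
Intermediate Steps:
y(L, N) = 6
q(F, X) = 3 + F (q(F, X) = F + 3 = 3 + F)
-q(-22, I(-5*y(5, 5)*(-4), 0)) = -(3 - 22) = -1*(-19) = 19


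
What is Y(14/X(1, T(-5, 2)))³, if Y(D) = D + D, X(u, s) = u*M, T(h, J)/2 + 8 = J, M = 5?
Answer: 21952/125 ≈ 175.62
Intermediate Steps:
T(h, J) = -16 + 2*J
X(u, s) = 5*u (X(u, s) = u*5 = 5*u)
Y(D) = 2*D
Y(14/X(1, T(-5, 2)))³ = (2*(14/((5*1))))³ = (2*(14/5))³ = (28/5)³ = 21952/125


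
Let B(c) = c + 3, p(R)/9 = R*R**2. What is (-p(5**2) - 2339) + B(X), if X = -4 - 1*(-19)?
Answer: -142946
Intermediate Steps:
X = 15 (X = -4 + 19 = 15)
p(R) = 9*R**3 (p(R) = 9*(R*R**2) = 9*R**3)
B(c) = 3 + c
(-p(5**2) - 2339) + B(X) = (-9*(5**2)**3 - 2339) + (3 + 15) = (-9*25**3 - 2339) + 18 = (-9*15625 - 2339) + 18 = (-1*140625 - 2339) + 18 = (-140625 - 2339) + 18 = -142964 + 18 = -142946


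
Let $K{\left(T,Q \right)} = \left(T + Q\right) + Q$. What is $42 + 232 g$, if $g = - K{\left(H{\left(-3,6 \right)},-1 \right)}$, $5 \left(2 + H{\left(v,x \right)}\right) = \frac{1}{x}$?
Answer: $\frac{14434}{15} \approx 962.27$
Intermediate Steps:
$H{\left(v,x \right)} = -2 + \frac{1}{5 x}$
$K{\left(T,Q \right)} = T + 2 Q$ ($K{\left(T,Q \right)} = \left(Q + T\right) + Q = T + 2 Q$)
$g = \frac{119}{30}$ ($g = - (\left(-2 + \frac{1}{5 \cdot 6}\right) + 2 \left(-1\right)) = - (\left(-2 + \frac{1}{5} \cdot \frac{1}{6}\right) - 2) = - (\left(-2 + \frac{1}{30}\right) - 2) = - (- \frac{59}{30} - 2) = \left(-1\right) \left(- \frac{119}{30}\right) = \frac{119}{30} \approx 3.9667$)
$42 + 232 g = 42 + 232 \cdot \frac{119}{30} = 42 + \frac{13804}{15} = \frac{14434}{15}$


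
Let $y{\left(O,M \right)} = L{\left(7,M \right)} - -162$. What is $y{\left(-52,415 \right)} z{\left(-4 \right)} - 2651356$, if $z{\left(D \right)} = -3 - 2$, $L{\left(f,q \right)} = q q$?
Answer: $-3513291$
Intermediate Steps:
$L{\left(f,q \right)} = q^{2}$
$z{\left(D \right)} = -5$ ($z{\left(D \right)} = -3 - 2 = -5$)
$y{\left(O,M \right)} = 162 + M^{2}$ ($y{\left(O,M \right)} = M^{2} - -162 = M^{2} + 162 = 162 + M^{2}$)
$y{\left(-52,415 \right)} z{\left(-4 \right)} - 2651356 = \left(162 + 415^{2}\right) \left(-5\right) - 2651356 = \left(162 + 172225\right) \left(-5\right) - 2651356 = 172387 \left(-5\right) - 2651356 = -861935 - 2651356 = -3513291$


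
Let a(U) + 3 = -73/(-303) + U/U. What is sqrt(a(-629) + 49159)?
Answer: 2*sqrt(1128269283)/303 ≈ 221.71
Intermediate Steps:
a(U) = -533/303 (a(U) = -3 + (-73/(-303) + U/U) = -3 + (-73*(-1/303) + 1) = -3 + (73/303 + 1) = -3 + 376/303 = -533/303)
sqrt(a(-629) + 49159) = sqrt(-533/303 + 49159) = sqrt(14894644/303) = 2*sqrt(1128269283)/303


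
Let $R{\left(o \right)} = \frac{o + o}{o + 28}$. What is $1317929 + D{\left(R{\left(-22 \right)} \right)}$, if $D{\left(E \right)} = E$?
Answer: $\frac{3953765}{3} \approx 1.3179 \cdot 10^{6}$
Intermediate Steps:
$R{\left(o \right)} = \frac{2 o}{28 + o}$
$1317929 + D{\left(R{\left(-22 \right)} \right)} = 1317929 + 2 \left(-22\right) \frac{1}{28 - 22} = 1317929 + 2 \left(-22\right) \frac{1}{6} = 1317929 - \frac{22}{3} = \frac{3953765}{3}$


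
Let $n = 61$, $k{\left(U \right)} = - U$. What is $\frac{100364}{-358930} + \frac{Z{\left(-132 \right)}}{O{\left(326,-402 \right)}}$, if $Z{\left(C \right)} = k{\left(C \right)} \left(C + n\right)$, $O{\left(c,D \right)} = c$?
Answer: $- \frac{77195696}{2659345} \approx -29.028$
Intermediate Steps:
$Z{\left(C \right)} = - C \left(61 + C\right)$ ($Z{\left(C \right)} = - C \left(C + 61\right) = - C \left(61 + C\right)$)
$\frac{100364}{-358930} + \frac{Z{\left(-132 \right)}}{O{\left(326,-402 \right)}} = \frac{100364}{-358930} + \frac{\left(-1\right) \left(-132\right) \left(61 - 132\right)}{326} = 100364 \left(- \frac{1}{358930}\right) + \left(-1\right) \left(-132\right) \left(-71\right) \frac{1}{326} = - \frac{4562}{16315} - \frac{4686}{163} = - \frac{77195696}{2659345}$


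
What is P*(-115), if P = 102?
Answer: -11730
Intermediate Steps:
P*(-115) = 102*(-115) = -11730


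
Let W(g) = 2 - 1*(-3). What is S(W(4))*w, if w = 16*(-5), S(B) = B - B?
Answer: 0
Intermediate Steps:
W(g) = 5 (W(g) = 2 + 3 = 5)
S(B) = 0
w = -80
S(W(4))*w = 0*(-80) = 0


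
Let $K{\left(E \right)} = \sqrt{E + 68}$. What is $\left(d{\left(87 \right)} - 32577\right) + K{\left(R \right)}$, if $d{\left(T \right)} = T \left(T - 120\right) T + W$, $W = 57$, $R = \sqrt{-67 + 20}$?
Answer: $-282297 + \sqrt{68 + i \sqrt{47}} \approx -2.8229 \cdot 10^{5} + 0.41516 i$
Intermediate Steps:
$R = i \sqrt{47}$ ($R = \sqrt{-47} = i \sqrt{47} \approx 6.8557 i$)
$K{\left(E \right)} = \sqrt{68 + E}$
$d{\left(T \right)} = 57 + T^{2} \left(-120 + T\right)$ ($d{\left(T \right)} = T \left(T - 120\right) T + 57 = T \left(-120 + T\right) T + 57 = T^{2} \left(-120 + T\right) + 57 = 57 + T^{2} \left(-120 + T\right)$)
$\left(d{\left(87 \right)} - 32577\right) + K{\left(R \right)} = \left(\left(57 + 87^{3} - 120 \cdot 87^{2}\right) - 32577\right) + \sqrt{68 + i \sqrt{47}} = \left(\left(57 + 658503 - 908280\right) - 32577\right) + \sqrt{68 + i \sqrt{47}} = \left(-249720 - 32577\right) + \sqrt{68 + i \sqrt{47}} = -282297 + \sqrt{68 + i \sqrt{47}}$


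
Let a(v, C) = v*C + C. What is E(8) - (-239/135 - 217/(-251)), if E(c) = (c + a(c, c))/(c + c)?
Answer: 200119/33885 ≈ 5.9058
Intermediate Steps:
a(v, C) = C + C*v (a(v, C) = C*v + C = C + C*v)
E(c) = (c + c*(1 + c))/(2*c) (E(c) = (c + c*(1 + c))/(c + c) = (c + c*(1 + c))/((2*c)) = (c + c*(1 + c))*(1/(2*c)) = (c + c*(1 + c))/(2*c))
E(8) - (-239/135 - 217/(-251)) = (1 + (½)*8) - (-239/135 - 217/(-251)) = (1 + 4) - (-239*1/135 - 217*(-1/251)) = 5 - (-239/135 + 217/251) = 5 - 1*(-30694/33885) = 5 + 30694/33885 = 200119/33885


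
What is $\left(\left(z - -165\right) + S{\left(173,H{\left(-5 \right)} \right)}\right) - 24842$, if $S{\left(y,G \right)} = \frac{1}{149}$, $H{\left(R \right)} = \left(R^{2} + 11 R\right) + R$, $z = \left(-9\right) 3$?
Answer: $- \frac{3680895}{149} \approx -24704.0$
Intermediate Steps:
$z = -27$
$H{\left(R \right)} = R^{2} + 12 R$
$S{\left(y,G \right)} = \frac{1}{149}$
$\left(\left(z - -165\right) + S{\left(173,H{\left(-5 \right)} \right)}\right) - 24842 = \left(\left(-27 - -165\right) + \frac{1}{149}\right) - 24842 = \left(\left(-27 + 165\right) + \frac{1}{149}\right) - 24842 = \left(138 + \frac{1}{149}\right) - 24842 = \frac{20563}{149} - 24842 = - \frac{3680895}{149}$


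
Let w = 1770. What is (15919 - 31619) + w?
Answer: -13930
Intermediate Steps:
(15919 - 31619) + w = (15919 - 31619) + 1770 = -15700 + 1770 = -13930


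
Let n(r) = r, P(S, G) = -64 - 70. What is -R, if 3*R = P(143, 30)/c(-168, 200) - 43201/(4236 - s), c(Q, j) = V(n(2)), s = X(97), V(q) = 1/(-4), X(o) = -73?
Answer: -2266423/12927 ≈ -175.32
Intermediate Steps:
P(S, G) = -134
V(q) = -¼
s = -73
c(Q, j) = -¼
R = 2266423/12927 (R = (-134/(-¼) - 43201/(4236 - 1*(-73)))/3 = (-134*(-4) - 43201/(4236 + 73))/3 = (536 - 43201/4309)/3 = (⅓)*(2266423/4309) = 2266423/12927 ≈ 175.32)
-R = -1*2266423/12927 = -2266423/12927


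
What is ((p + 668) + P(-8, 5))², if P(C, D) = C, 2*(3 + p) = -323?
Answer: 982081/4 ≈ 2.4552e+5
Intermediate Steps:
p = -329/2 (p = -3 + (½)*(-323) = -3 - 323/2 = -329/2 ≈ -164.50)
((p + 668) + P(-8, 5))² = ((-329/2 + 668) - 8)² = (1007/2 - 8)² = (991/2)² = 982081/4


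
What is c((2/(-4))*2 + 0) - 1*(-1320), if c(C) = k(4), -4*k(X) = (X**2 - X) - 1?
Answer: 5269/4 ≈ 1317.3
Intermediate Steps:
k(X) = 1/4 - X**2/4 + X/4 (k(X) = -((X**2 - X) - 1)/4 = -(-1 + X**2 - X)/4 = 1/4 - X**2/4 + X/4)
c(C) = -11/4 (c(C) = 1/4 - 1/4*4**2 + (1/4)*4 = 1/4 - 1/4*16 + 1 = 1/4 - 4 + 1 = -11/4)
c((2/(-4))*2 + 0) - 1*(-1320) = -11/4 - 1*(-1320) = -11/4 + 1320 = 5269/4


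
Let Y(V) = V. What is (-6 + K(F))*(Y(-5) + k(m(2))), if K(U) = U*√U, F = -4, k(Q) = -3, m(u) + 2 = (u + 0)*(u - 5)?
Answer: 48 + 64*I ≈ 48.0 + 64.0*I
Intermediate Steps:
m(u) = -2 + u*(-5 + u) (m(u) = -2 + (u + 0)*(u - 5) = -2 + u*(-5 + u))
K(U) = U^(3/2)
(-6 + K(F))*(Y(-5) + k(m(2))) = (-6 + (-4)^(3/2))*(-5 - 3) = (-6 - 8*I)*(-8) = 48 + 64*I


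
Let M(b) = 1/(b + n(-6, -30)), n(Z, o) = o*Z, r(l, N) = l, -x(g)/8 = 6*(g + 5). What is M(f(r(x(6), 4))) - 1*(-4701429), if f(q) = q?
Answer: 1636097291/348 ≈ 4.7014e+6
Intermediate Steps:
x(g) = -240 - 48*g (x(g) = -48*(g + 5) = -48*(5 + g) = -8*(30 + 6*g) = -240 - 48*g)
n(Z, o) = Z*o
M(b) = 1/(180 + b) (M(b) = 1/(b - 6*(-30)) = 1/(b + 180) = 1/(180 + b))
M(f(r(x(6), 4))) - 1*(-4701429) = 1/(180 + (-240 - 48*6)) - 1*(-4701429) = 1/(180 + (-240 - 288)) + 4701429 = 1/(180 - 528) + 4701429 = 1/(-348) + 4701429 = -1/348 + 4701429 = 1636097291/348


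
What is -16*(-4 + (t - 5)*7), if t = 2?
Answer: 400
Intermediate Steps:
-16*(-4 + (t - 5)*7) = -16*(-4 + (2 - 5)*7) = -16*(-4 - 3*7) = -16*(-4 - 21) = -16*(-25) = 400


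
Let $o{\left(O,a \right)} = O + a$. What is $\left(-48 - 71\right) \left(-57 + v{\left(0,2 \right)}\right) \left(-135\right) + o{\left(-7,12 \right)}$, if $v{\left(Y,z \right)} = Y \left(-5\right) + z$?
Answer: $-883570$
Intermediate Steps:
$v{\left(Y,z \right)} = z - 5 Y$ ($v{\left(Y,z \right)} = - 5 Y + z = z - 5 Y$)
$\left(-48 - 71\right) \left(-57 + v{\left(0,2 \right)}\right) \left(-135\right) + o{\left(-7,12 \right)} = \left(-48 - 71\right) \left(-57 + \left(2 - 0\right)\right) \left(-135\right) + \left(-7 + 12\right) = - 119 \left(-57 + \left(2 + 0\right)\right) \left(-135\right) + 5 = - 119 \left(-57 + 2\right) \left(-135\right) + 5 = \left(-119\right) \left(-55\right) \left(-135\right) + 5 = 6545 \left(-135\right) + 5 = -883575 + 5 = -883570$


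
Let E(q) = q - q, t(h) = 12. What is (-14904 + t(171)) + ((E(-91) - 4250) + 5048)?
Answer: -14094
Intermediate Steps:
E(q) = 0
(-14904 + t(171)) + ((E(-91) - 4250) + 5048) = (-14904 + 12) + ((0 - 4250) + 5048) = -14892 + (-4250 + 5048) = -14892 + 798 = -14094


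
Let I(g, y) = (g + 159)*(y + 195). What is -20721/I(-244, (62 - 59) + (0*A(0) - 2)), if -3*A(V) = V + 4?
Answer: 20721/16660 ≈ 1.2438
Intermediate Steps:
A(V) = -4/3 - V/3 (A(V) = -(V + 4)/3 = -(4 + V)/3 = -4/3 - V/3)
I(g, y) = (159 + g)*(195 + y)
-20721/I(-244, (62 - 59) + (0*A(0) - 2)) = -20721/(31005 + 159*((62 - 59) + (0*(-4/3 - ⅓*0) - 2)) + 195*(-244) - 244*((62 - 59) + (0*(-4/3 - ⅓*0) - 2))) = -20721/(31005 + 159*(3 + (0*(-4/3 + 0) - 2)) - 47580 - 244*(3 + (0*(-4/3 + 0) - 2))) = -20721/(31005 + 159*(3 + (0*(-4/3) - 2)) - 47580 - 244*(3 + (0*(-4/3) - 2))) = -20721/(31005 + 159*(3 + (0 - 2)) - 47580 - 244*(3 + (0 - 2))) = -20721/(31005 + 159*(3 - 2) - 47580 - 244*(3 - 2)) = -20721/(31005 + 159*1 - 47580 - 244*1) = -20721/(31005 + 159 - 47580 - 244) = -20721/(-16660) = -20721*(-1/16660) = 20721/16660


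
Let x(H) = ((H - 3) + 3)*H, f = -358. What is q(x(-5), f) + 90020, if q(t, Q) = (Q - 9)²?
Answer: 224709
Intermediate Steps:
x(H) = H² (x(H) = ((-3 + H) + 3)*H = H*H = H²)
q(t, Q) = (-9 + Q)²
q(x(-5), f) + 90020 = (-9 - 358)² + 90020 = (-367)² + 90020 = 134689 + 90020 = 224709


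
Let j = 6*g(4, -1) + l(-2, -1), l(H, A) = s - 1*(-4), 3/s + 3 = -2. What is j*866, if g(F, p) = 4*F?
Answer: 430402/5 ≈ 86080.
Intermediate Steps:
s = -3/5 (s = 3/(-3 - 2) = 3/(-5) = 3*(-1/5) = -3/5 ≈ -0.60000)
l(H, A) = 17/5 (l(H, A) = -3/5 - 1*(-4) = -3/5 + 4 = 17/5)
j = 497/5 (j = 6*(4*4) + 17/5 = 6*16 + 17/5 = 96 + 17/5 = 497/5 ≈ 99.400)
j*866 = (497/5)*866 = 430402/5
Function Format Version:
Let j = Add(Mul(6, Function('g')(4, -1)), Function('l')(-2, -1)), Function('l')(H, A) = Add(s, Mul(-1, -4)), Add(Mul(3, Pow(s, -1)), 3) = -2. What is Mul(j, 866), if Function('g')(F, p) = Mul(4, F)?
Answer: Rational(430402, 5) ≈ 86080.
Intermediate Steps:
s = Rational(-3, 5) (s = Mul(3, Pow(Add(-3, -2), -1)) = Mul(3, Pow(-5, -1)) = Mul(3, Rational(-1, 5)) = Rational(-3, 5) ≈ -0.60000)
Function('l')(H, A) = Rational(17, 5) (Function('l')(H, A) = Add(Rational(-3, 5), Mul(-1, -4)) = Add(Rational(-3, 5), 4) = Rational(17, 5))
j = Rational(497, 5) (j = Add(Mul(6, Mul(4, 4)), Rational(17, 5)) = Add(Mul(6, 16), Rational(17, 5)) = Add(96, Rational(17, 5)) = Rational(497, 5) ≈ 99.400)
Mul(j, 866) = Mul(Rational(497, 5), 866) = Rational(430402, 5)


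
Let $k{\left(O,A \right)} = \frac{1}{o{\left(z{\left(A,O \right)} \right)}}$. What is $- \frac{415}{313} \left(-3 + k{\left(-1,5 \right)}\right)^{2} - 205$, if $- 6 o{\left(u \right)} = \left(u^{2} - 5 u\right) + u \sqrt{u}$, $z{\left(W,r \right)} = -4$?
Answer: $- \frac{394805339}{1809140} - \frac{133713 i}{452285} \approx -218.23 - 0.29564 i$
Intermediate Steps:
$o{\left(u \right)} = - \frac{u^{2}}{6} - \frac{u^{\frac{3}{2}}}{6} + \frac{5 u}{6}$ ($o{\left(u \right)} = - \frac{\left(u^{2} - 5 u\right) + u \sqrt{u}}{6} = - \frac{\left(u^{2} - 5 u\right) + u^{\frac{3}{2}}}{6} = - \frac{u^{2} + u^{\frac{3}{2}} - 5 u}{6} = - \frac{u^{2}}{6} - \frac{u^{\frac{3}{2}}}{6} + \frac{5 u}{6}$)
$k{\left(O,A \right)} = \frac{9 \left(-6 - \frac{4 i}{3}\right)}{340}$ ($k{\left(O,A \right)} = \frac{1}{- \frac{\left(-4\right)^{2}}{6} - \frac{\left(-4\right)^{\frac{3}{2}}}{6} + \frac{5}{6} \left(-4\right)} = \frac{1}{\left(- \frac{1}{6}\right) 16 - \frac{\left(-8\right) i}{6} - \frac{10}{3}} = \frac{1}{- \frac{8}{3} + \frac{4 i}{3} - \frac{10}{3}} = \frac{1}{-6 + \frac{4 i}{3}} = \frac{9 \left(-6 - \frac{4 i}{3}\right)}{340}$)
$- \frac{415}{313} \left(-3 + k{\left(-1,5 \right)}\right)^{2} - 205 = - \frac{415}{313} \left(-3 - \left(\frac{27}{170} + \frac{3 i}{85}\right)\right)^{2} - 205 = \left(-415\right) \frac{1}{313} \left(- \frac{537}{170} - \frac{3 i}{85}\right)^{2} - 205 = - \frac{415 \left(- \frac{537}{170} - \frac{3 i}{85}\right)^{2}}{313} - 205 = -205 - \frac{415 \left(- \frac{537}{170} - \frac{3 i}{85}\right)^{2}}{313}$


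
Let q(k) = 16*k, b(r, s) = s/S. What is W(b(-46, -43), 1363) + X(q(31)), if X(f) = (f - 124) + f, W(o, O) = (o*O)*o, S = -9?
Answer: 2590495/81 ≈ 31981.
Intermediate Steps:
b(r, s) = -s/9 (b(r, s) = s/(-9) = s*(-⅑) = -s/9)
W(o, O) = O*o² (W(o, O) = (O*o)*o = O*o²)
X(f) = -124 + 2*f (X(f) = (-124 + f) + f = -124 + 2*f)
W(b(-46, -43), 1363) + X(q(31)) = 1363*(-⅑*(-43))² + (-124 + 2*(16*31)) = 1363*(43/9)² + (-124 + 2*496) = 1363*(1849/81) + (-124 + 992) = 2520187/81 + 868 = 2590495/81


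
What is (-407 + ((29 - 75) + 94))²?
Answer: 128881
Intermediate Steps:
(-407 + ((29 - 75) + 94))² = (-407 + (-46 + 94))² = (-407 + 48)² = (-359)² = 128881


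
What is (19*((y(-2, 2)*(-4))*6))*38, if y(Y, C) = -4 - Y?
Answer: 34656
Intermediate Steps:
(19*((y(-2, 2)*(-4))*6))*38 = (19*(((-4 - 1*(-2))*(-4))*6))*38 = (19*(((-4 + 2)*(-4))*6))*38 = (19*(-2*(-4)*6))*38 = (19*(8*6))*38 = (19*48)*38 = 912*38 = 34656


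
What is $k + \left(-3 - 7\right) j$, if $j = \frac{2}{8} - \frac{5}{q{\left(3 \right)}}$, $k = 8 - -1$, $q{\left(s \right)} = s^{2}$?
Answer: $\frac{217}{18} \approx 12.056$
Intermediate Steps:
$k = 9$ ($k = 8 + 1 = 9$)
$j = - \frac{11}{36}$ ($j = \frac{2}{8} - \frac{5}{3^{2}} = 2 \cdot \frac{1}{8} - \frac{5}{9} = \frac{1}{4} - \frac{5}{9} = - \frac{11}{36} \approx -0.30556$)
$k + \left(-3 - 7\right) j = 9 + \left(-3 - 7\right) \left(- \frac{11}{36}\right) = 9 - - \frac{55}{18} = 9 + \frac{55}{18} = \frac{217}{18}$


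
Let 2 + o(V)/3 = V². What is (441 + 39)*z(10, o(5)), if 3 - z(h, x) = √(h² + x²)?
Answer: 1440 - 480*√4861 ≈ -32026.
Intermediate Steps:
o(V) = -6 + 3*V²
z(h, x) = 3 - √(h² + x²)
(441 + 39)*z(10, o(5)) = (441 + 39)*(3 - √(10² + (-6 + 3*5²)²)) = 480*(3 - √(100 + (-6 + 3*25)²)) = 480*(3 - √(100 + (-6 + 75)²)) = 480*(3 - √(100 + 69²)) = 480*(3 - √(100 + 4761)) = 480*(3 - √4861) = 1440 - 480*√4861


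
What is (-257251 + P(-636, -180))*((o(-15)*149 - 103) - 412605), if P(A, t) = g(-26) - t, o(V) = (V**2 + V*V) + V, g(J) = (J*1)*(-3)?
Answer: 89406065749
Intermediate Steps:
g(J) = -3*J (g(J) = J*(-3) = -3*J)
o(V) = V + 2*V**2 (o(V) = (V**2 + V**2) + V = 2*V**2 + V = V + 2*V**2)
P(A, t) = 78 - t (P(A, t) = -3*(-26) - t = 78 - t)
(-257251 + P(-636, -180))*((o(-15)*149 - 103) - 412605) = (-257251 + (78 - 1*(-180)))*((-15*(1 + 2*(-15))*149 - 103) - 412605) = (-257251 + (78 + 180))*((-15*(1 - 30)*149 - 103) - 412605) = (-257251 + 258)*((-15*(-29)*149 - 103) - 412605) = -256993*((435*149 - 103) - 412605) = -256993*((64815 - 103) - 412605) = -256993*(64712 - 412605) = -256993*(-347893) = 89406065749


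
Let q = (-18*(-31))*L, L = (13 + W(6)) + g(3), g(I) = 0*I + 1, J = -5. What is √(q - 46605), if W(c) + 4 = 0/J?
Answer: 5*I*√1641 ≈ 202.55*I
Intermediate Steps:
g(I) = 1 (g(I) = 0 + 1 = 1)
W(c) = -4 (W(c) = -4 + 0/(-5) = -4 + 0*(-⅕) = -4 + 0 = -4)
L = 10 (L = (13 - 4) + 1 = 9 + 1 = 10)
q = 5580 (q = -18*(-31)*10 = 558*10 = 5580)
√(q - 46605) = √(5580 - 46605) = √(-41025) = 5*I*√1641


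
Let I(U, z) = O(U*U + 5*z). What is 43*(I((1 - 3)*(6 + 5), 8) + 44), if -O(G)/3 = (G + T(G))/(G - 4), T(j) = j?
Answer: 106081/65 ≈ 1632.0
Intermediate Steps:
O(G) = -6*G/(-4 + G) (O(G) = -3*(G + G)/(G - 4) = -3*2*G/(-4 + G) = -6*G/(-4 + G))
I(U, z) = -6*(U² + 5*z)/(-4 + U² + 5*z) (I(U, z) = -6*(U*U + 5*z)/(-4 + (U*U + 5*z)) = -6*(U² + 5*z)/(-4 + (U² + 5*z)) = -6*(U² + 5*z)/(-4 + U² + 5*z))
43*(I((1 - 3)*(6 + 5), 8) + 44) = 43*(6*(-((1 - 3)*(6 + 5))² - 5*8)/(-4 + ((1 - 3)*(6 + 5))² + 5*8) + 44) = 43*(6*(-(-2*11)² - 40)/(-4 + (-2*11)² + 40) + 44) = 43*(6*(-1*(-22)² - 40)/(-4 + (-22)² + 40) + 44) = 43*(6*(-1*484 - 40)/(-4 + 484 + 40) + 44) = 43*(6*(-484 - 40)/520 + 44) = 43*(6*(1/520)*(-524) + 44) = 43*(-393/65 + 44) = 43*(2467/65) = 106081/65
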